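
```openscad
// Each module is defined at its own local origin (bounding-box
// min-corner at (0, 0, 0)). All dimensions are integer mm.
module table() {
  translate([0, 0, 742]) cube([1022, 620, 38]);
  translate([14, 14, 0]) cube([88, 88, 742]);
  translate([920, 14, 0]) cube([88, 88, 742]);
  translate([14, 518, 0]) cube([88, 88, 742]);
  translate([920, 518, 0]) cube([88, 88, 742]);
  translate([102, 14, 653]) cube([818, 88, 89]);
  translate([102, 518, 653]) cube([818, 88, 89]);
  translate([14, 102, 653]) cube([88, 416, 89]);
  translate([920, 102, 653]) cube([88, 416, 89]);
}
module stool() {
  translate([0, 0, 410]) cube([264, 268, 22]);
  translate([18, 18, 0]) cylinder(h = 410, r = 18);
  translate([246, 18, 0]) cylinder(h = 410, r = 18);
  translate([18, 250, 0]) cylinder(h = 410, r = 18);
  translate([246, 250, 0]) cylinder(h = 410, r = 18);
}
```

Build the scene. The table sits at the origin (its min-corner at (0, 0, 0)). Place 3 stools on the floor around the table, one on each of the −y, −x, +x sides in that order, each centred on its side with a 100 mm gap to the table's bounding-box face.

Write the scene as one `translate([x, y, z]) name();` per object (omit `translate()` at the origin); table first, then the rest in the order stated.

table();
translate([379, -368, 0]) stool();
translate([-364, 176, 0]) stool();
translate([1122, 176, 0]) stool();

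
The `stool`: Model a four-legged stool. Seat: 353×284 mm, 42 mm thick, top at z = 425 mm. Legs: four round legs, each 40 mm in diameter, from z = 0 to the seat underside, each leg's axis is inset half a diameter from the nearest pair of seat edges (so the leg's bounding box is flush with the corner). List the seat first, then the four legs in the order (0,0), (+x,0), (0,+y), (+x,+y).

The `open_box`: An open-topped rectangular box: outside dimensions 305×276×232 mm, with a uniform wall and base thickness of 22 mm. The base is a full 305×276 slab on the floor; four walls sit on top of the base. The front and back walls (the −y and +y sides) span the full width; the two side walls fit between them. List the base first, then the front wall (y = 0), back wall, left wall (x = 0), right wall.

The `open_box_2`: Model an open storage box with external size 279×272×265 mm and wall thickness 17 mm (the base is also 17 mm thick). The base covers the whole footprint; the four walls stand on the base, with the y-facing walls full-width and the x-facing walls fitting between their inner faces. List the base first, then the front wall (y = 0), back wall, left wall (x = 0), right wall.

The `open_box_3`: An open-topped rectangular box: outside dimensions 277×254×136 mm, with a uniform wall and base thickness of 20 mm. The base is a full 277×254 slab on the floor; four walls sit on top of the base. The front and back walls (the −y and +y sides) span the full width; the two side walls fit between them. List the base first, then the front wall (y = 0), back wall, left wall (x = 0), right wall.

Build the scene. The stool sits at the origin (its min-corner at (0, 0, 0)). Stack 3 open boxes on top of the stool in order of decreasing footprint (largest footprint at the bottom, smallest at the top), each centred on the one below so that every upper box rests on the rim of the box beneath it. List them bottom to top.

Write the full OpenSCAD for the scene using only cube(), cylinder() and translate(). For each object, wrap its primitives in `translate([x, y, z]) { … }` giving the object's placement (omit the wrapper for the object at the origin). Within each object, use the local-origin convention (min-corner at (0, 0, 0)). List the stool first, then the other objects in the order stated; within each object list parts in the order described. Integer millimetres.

translate([0, 0, 383]) cube([353, 284, 42]);
translate([20, 20, 0]) cylinder(h = 383, r = 20);
translate([333, 20, 0]) cylinder(h = 383, r = 20);
translate([20, 264, 0]) cylinder(h = 383, r = 20);
translate([333, 264, 0]) cylinder(h = 383, r = 20);
translate([24, 4, 425]) {
  cube([305, 276, 22]);
  translate([0, 0, 22]) cube([305, 22, 210]);
  translate([0, 254, 22]) cube([305, 22, 210]);
  translate([0, 22, 22]) cube([22, 232, 210]);
  translate([283, 22, 22]) cube([22, 232, 210]);
}
translate([37, 6, 657]) {
  cube([279, 272, 17]);
  translate([0, 0, 17]) cube([279, 17, 248]);
  translate([0, 255, 17]) cube([279, 17, 248]);
  translate([0, 17, 17]) cube([17, 238, 248]);
  translate([262, 17, 17]) cube([17, 238, 248]);
}
translate([38, 15, 922]) {
  cube([277, 254, 20]);
  translate([0, 0, 20]) cube([277, 20, 116]);
  translate([0, 234, 20]) cube([277, 20, 116]);
  translate([0, 20, 20]) cube([20, 214, 116]);
  translate([257, 20, 20]) cube([20, 214, 116]);
}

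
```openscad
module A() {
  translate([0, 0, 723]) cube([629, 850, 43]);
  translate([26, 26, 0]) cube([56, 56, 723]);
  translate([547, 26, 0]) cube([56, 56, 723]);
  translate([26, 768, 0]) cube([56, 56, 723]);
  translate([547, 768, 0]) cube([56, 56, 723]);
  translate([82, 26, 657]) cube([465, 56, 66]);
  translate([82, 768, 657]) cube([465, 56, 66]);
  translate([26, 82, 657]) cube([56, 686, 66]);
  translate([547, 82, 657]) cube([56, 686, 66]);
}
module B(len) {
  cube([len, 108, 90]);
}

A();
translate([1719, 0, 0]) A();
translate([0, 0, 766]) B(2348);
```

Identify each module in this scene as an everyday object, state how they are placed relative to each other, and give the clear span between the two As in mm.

A is a table. B is a beam. A beam spans the tops of two tables. The clear span between the two tables is 1090 mm.

Second table starts at x = 1719; first ends at x = 629; clear span = 1719 − 629 = 1090 mm.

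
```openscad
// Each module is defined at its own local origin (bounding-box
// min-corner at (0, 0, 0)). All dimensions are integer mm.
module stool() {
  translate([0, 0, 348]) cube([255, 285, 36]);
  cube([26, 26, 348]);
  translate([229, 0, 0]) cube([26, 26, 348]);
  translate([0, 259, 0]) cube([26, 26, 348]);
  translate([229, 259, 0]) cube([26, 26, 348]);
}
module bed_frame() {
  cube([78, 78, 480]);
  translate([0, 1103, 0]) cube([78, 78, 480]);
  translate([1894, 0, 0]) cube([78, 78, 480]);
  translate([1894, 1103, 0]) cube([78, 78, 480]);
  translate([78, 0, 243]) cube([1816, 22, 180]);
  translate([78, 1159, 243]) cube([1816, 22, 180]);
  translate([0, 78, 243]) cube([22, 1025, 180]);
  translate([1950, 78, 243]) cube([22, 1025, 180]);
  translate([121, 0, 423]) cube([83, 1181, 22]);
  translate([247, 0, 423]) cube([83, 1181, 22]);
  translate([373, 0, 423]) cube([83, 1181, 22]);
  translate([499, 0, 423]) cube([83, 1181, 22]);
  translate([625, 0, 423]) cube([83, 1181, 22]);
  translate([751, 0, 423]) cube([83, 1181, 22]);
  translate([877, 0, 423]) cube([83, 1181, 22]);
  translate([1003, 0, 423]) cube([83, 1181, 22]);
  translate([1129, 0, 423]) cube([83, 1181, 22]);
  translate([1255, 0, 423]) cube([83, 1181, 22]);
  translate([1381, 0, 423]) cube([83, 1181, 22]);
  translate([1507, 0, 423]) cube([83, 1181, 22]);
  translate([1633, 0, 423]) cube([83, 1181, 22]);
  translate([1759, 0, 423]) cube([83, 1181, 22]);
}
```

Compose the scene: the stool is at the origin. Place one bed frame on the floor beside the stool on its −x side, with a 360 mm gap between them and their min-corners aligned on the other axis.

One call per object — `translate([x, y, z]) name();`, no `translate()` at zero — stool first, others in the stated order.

stool();
translate([-2332, 0, 0]) bed_frame();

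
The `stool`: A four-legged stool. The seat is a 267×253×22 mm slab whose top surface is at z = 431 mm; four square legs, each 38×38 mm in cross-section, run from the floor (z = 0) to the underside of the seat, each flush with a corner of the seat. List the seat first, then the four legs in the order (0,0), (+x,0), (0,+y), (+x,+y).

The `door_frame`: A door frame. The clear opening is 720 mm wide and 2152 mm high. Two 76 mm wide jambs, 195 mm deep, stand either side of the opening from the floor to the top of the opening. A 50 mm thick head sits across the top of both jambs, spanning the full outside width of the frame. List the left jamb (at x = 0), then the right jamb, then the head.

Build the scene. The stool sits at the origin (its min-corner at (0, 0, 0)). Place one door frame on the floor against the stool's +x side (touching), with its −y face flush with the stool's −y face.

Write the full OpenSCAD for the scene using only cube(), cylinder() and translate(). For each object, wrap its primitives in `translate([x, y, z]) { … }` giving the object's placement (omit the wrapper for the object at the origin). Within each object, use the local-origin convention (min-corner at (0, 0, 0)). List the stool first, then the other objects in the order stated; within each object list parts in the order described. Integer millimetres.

translate([0, 0, 409]) cube([267, 253, 22]);
cube([38, 38, 409]);
translate([229, 0, 0]) cube([38, 38, 409]);
translate([0, 215, 0]) cube([38, 38, 409]);
translate([229, 215, 0]) cube([38, 38, 409]);
translate([267, 0, 0]) {
  cube([76, 195, 2152]);
  translate([796, 0, 0]) cube([76, 195, 2152]);
  translate([0, 0, 2152]) cube([872, 195, 50]);
}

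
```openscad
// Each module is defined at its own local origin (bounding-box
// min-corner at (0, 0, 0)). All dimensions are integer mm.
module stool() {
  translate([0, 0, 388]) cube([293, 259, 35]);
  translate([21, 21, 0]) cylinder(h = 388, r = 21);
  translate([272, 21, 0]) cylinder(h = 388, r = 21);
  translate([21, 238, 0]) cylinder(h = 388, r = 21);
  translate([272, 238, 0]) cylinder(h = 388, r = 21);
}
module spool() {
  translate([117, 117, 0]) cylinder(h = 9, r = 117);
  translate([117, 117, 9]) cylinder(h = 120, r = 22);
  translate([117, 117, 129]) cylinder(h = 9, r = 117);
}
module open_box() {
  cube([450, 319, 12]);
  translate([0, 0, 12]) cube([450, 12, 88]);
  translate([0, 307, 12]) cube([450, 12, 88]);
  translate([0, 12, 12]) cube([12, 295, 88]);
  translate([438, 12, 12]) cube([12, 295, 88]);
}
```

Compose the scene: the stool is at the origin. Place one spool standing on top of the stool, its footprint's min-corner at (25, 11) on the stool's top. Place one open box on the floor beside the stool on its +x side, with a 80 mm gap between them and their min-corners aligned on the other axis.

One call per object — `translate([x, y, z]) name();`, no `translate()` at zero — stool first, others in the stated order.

stool();
translate([25, 11, 423]) spool();
translate([373, 0, 0]) open_box();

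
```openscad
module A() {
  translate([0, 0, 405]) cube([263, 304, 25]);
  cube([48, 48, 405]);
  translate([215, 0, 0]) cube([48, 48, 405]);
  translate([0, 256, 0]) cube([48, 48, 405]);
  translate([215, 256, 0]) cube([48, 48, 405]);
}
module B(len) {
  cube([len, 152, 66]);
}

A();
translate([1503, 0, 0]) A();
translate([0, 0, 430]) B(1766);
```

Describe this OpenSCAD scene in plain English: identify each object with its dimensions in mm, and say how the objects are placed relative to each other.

A is a four-legged stool. The seat is 263×304 mm, 25 mm thick, top at z = 430 mm. It stands on four square legs, each 48×48 mm in cross-section, from z = 0 to the seat underside, each flush with a corner of the seat.

B is a rectangular beam 1766 mm long (x), 152 mm deep (y), 66 mm thick (z).

The beam spans the tops of two stools placed 1240 mm apart, resting at z = 430 mm.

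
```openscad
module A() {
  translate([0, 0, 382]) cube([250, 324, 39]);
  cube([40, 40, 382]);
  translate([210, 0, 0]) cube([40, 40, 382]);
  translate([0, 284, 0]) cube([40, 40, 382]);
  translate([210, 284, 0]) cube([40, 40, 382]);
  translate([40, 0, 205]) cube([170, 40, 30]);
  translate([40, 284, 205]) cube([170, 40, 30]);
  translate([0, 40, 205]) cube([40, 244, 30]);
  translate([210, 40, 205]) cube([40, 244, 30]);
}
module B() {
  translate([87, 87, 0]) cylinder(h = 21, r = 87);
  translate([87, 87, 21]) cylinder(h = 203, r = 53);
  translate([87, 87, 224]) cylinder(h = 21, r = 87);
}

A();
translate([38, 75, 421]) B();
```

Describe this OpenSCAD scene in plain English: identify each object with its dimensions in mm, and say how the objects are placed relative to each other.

A is a four-legged stool. The seat is 250×324 mm, 39 mm thick, top at z = 421 mm. It stands on four square legs, each 40×40 mm in cross-section, from z = 0 to the seat underside, each flush with a corner of the seat. Four stretchers, 40 mm wide and 30 mm tall, connect adjacent legs with their undersides at z = 205 mm, each running between the inner faces of the legs it joins and aligned with the legs' outer faces on the other axis.

B is a spool: two coaxial disc flanges of radius 87 mm and thickness 21 mm, joined by a core cylinder of radius 53 mm and height 203 mm. The lower flange rests on z = 0 and the three cylinders share a vertical axis.

The spool is on top of the stool, centred.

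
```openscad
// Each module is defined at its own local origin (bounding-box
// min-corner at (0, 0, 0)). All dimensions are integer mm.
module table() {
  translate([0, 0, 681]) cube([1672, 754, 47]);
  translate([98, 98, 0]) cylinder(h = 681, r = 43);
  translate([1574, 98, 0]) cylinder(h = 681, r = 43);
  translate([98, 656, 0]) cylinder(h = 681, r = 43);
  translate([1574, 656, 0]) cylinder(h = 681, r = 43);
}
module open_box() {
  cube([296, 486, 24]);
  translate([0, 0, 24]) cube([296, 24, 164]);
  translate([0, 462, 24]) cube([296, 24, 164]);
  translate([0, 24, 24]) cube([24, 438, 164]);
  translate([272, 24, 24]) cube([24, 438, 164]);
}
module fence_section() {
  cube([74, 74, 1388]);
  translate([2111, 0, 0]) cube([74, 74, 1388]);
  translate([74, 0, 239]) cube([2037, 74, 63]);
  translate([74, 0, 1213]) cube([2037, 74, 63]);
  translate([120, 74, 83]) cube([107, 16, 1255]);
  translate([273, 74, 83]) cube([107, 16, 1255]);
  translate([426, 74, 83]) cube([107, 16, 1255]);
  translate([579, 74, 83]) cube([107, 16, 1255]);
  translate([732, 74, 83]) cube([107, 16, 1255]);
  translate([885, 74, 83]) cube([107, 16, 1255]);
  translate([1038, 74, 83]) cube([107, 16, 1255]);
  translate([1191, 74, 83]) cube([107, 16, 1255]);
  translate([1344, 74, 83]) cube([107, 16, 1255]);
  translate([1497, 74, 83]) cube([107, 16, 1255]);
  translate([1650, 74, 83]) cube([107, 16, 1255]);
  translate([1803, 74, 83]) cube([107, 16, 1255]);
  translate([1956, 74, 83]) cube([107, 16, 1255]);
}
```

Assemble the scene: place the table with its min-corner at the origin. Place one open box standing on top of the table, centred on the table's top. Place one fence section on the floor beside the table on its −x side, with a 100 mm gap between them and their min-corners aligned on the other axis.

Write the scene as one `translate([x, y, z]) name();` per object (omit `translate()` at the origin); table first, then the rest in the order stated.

table();
translate([688, 134, 728]) open_box();
translate([-2285, 0, 0]) fence_section();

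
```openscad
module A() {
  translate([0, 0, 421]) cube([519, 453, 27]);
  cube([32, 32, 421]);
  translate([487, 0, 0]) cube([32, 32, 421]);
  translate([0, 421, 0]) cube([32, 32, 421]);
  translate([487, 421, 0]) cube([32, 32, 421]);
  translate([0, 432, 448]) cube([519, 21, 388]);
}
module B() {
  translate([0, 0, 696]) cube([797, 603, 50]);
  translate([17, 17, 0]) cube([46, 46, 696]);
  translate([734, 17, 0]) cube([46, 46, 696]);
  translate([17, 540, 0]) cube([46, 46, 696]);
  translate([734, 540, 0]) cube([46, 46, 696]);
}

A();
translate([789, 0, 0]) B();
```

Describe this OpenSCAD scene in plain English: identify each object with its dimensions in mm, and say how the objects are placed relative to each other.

A is a chair. The seat is a 519×453×27 mm slab with its top at z = 448 mm, on four 32×32 mm corner legs (flush with the seat edges, standing on z = 0). A flat backrest 21 mm thick, 388 mm tall, spans the full seat width and rises from the seat top along its +y edge, rear face flush with the rear of the seat.

B is a table: top 797 mm (x) × 603 mm (y), 50 mm thick, upper face at z = 746 mm, on four 46×46 mm square legs, each inset 17 mm from the nearest pair of top edges, running from z = 0 to the bottom of the top.

The table is on the floor beside the chair on its +x side.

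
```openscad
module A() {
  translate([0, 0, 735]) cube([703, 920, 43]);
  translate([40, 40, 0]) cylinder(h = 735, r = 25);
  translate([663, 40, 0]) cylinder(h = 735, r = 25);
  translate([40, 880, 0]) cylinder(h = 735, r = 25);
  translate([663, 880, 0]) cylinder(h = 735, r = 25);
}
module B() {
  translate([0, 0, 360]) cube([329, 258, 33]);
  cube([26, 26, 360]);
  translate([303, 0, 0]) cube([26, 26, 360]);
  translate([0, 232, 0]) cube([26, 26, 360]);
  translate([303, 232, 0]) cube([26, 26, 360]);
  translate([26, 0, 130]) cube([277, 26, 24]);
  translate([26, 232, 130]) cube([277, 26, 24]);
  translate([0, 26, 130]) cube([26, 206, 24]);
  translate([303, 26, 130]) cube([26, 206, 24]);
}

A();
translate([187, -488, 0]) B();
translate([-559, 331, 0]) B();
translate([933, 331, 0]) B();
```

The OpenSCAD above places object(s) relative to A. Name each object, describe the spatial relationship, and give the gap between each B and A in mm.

Each stool's nearest face is 230 mm from the table's bounding box.

A is a table. B is a stool. Three stools sit around the table at the −y, −x, +x sides. The gap between each stool and the table is 230 mm.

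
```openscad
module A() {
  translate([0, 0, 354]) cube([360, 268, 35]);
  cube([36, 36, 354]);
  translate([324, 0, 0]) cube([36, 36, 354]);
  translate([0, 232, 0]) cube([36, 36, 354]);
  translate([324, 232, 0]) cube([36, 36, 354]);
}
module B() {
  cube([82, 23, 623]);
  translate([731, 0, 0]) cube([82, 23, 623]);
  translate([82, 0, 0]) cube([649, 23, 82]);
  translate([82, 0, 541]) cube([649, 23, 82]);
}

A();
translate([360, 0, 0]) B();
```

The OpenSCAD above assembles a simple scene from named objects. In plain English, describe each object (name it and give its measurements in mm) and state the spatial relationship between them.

A is a four-legged stool. The seat is a 360×268×35 mm slab whose top surface is at z = 389 mm; four square legs, each 36×36 mm in cross-section, run from the floor (z = 0) to the underside of the seat, each flush with a corner of the seat.

B is a picture frame with a 649×459 mm rectangular opening (x by z) and a uniform 82 mm border on every side. Frame depth is 23 mm along y. It is built from two vertical stiles running the full outside height and two horizontal rails spanning the gap between the stiles.

The picture frame is against the stool's +x side, with their −y faces flush.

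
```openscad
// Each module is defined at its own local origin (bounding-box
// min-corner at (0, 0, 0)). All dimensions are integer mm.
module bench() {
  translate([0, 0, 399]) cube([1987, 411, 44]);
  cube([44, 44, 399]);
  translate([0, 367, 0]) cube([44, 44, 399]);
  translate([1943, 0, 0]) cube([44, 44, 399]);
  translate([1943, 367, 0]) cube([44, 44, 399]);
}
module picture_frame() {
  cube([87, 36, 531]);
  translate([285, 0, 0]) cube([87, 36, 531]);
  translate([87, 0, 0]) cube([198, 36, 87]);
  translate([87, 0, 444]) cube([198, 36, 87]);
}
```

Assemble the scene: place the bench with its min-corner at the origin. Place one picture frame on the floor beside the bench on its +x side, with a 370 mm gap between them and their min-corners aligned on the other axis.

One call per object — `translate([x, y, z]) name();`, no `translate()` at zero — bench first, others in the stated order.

bench();
translate([2357, 0, 0]) picture_frame();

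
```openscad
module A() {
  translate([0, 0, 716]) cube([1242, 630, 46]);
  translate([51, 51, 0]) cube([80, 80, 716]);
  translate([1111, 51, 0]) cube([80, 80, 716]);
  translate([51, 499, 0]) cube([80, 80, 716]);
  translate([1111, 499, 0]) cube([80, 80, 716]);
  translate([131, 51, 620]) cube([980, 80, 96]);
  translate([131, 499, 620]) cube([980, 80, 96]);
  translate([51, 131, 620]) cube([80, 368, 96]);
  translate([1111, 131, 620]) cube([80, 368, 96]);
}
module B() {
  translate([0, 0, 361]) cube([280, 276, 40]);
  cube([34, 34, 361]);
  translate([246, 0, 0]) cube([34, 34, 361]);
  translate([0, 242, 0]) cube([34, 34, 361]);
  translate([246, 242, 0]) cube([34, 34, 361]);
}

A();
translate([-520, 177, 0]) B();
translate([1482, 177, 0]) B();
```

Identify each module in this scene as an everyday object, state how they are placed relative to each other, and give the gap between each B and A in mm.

A is a table. B is a stool. Two stools sit around the table at the −x, +x sides. The gap between each stool and the table is 240 mm.

Each stool's nearest face is 240 mm from the table's bounding box.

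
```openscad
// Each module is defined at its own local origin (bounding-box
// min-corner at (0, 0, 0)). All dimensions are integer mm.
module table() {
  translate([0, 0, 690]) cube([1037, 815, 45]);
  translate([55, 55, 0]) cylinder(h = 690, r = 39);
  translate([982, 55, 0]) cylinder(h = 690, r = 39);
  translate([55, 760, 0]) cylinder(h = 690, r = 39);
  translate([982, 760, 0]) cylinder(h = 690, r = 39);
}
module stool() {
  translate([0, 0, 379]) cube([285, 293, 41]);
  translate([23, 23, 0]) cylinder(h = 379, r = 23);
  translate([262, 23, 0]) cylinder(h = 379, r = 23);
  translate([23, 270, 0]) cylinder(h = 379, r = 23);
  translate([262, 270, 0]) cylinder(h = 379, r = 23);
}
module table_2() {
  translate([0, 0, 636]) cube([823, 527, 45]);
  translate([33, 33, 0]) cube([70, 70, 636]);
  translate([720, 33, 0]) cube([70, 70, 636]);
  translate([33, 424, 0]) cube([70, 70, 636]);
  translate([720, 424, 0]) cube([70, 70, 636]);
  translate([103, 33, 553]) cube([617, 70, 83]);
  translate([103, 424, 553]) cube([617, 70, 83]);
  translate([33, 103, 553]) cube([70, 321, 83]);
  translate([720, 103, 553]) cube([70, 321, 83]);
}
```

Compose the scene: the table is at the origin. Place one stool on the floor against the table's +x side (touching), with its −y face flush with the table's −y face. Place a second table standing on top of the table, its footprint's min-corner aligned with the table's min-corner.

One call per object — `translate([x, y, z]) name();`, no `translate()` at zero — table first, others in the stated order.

table();
translate([1037, 0, 0]) stool();
translate([0, 0, 735]) table_2();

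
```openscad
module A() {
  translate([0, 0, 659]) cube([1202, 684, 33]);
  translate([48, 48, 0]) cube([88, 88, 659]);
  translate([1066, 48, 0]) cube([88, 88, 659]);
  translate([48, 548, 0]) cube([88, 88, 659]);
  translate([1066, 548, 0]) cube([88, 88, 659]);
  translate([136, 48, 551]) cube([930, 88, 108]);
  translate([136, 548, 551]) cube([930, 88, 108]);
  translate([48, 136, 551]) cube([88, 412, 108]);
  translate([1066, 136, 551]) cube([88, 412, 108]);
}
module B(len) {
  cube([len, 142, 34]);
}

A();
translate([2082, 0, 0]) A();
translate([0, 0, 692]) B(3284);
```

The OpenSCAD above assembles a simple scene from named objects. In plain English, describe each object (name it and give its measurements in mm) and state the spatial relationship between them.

A is a table: top 1202 mm (x) × 684 mm (y), 33 mm thick, upper face at z = 692 mm, on four 88×88 mm square legs, each inset 48 mm from the nearest pair of top edges, running from z = 0 to the bottom of the top. Four apron rails, 88 mm thick and 108 mm tall, run between adjacent legs with their top edges flush with the underside of the top and their outer faces flush with the legs' outer faces.

B is a rectangular beam 3284 mm long (x), 142 mm deep (y), 34 mm thick (z).

The beam spans the tops of two tables placed 880 mm apart, resting at z = 692 mm.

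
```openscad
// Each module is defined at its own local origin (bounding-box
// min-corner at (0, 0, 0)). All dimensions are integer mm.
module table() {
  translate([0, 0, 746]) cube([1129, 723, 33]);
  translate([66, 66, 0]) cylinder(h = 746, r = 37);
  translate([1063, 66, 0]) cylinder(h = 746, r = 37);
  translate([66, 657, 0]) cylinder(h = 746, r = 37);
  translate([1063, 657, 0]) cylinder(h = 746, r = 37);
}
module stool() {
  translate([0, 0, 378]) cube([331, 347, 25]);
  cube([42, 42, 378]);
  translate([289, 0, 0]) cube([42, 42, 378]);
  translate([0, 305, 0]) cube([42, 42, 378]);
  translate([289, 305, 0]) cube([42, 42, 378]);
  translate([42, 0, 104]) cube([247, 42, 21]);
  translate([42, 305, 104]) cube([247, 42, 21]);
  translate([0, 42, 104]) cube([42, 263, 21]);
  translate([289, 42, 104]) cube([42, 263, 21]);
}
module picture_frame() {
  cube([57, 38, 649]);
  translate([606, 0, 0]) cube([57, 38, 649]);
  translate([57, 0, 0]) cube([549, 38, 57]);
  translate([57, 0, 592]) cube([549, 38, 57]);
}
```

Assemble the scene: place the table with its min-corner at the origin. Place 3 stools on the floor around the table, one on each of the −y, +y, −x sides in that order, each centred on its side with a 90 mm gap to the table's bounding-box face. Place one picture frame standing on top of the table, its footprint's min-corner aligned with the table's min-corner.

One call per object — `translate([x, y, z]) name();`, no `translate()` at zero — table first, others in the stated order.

table();
translate([399, -437, 0]) stool();
translate([399, 813, 0]) stool();
translate([-421, 188, 0]) stool();
translate([0, 0, 779]) picture_frame();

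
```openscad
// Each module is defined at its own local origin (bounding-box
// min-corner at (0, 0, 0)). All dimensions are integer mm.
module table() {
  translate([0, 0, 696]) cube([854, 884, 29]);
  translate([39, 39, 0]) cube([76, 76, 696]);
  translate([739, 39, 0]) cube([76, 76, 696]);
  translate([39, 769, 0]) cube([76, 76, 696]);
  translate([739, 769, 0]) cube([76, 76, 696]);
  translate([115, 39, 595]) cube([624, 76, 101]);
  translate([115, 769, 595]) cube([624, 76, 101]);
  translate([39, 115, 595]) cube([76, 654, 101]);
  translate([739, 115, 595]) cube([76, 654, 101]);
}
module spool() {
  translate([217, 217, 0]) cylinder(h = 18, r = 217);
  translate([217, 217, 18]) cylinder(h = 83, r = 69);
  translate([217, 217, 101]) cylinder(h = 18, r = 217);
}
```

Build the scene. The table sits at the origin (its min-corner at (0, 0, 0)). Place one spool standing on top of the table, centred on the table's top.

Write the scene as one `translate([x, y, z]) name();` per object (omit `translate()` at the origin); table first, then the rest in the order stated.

table();
translate([210, 225, 725]) spool();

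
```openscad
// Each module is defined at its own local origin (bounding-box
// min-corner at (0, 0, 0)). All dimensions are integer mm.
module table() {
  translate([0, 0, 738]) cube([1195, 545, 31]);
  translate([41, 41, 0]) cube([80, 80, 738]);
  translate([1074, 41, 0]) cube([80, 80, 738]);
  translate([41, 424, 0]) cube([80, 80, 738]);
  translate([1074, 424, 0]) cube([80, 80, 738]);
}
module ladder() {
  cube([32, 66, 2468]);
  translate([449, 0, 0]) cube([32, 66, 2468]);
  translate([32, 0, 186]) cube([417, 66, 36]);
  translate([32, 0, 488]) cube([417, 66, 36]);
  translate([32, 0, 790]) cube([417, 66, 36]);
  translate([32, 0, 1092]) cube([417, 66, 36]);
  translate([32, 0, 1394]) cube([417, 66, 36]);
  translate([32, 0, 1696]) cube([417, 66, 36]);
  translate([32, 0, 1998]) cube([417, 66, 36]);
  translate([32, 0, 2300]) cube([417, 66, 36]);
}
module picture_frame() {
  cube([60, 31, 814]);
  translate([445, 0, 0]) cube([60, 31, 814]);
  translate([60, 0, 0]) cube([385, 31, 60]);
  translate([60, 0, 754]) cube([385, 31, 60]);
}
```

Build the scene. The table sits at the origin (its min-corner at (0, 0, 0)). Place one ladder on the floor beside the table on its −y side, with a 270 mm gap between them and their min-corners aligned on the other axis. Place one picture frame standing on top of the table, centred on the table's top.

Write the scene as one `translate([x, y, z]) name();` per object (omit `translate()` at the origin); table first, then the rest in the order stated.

table();
translate([0, -336, 0]) ladder();
translate([345, 257, 769]) picture_frame();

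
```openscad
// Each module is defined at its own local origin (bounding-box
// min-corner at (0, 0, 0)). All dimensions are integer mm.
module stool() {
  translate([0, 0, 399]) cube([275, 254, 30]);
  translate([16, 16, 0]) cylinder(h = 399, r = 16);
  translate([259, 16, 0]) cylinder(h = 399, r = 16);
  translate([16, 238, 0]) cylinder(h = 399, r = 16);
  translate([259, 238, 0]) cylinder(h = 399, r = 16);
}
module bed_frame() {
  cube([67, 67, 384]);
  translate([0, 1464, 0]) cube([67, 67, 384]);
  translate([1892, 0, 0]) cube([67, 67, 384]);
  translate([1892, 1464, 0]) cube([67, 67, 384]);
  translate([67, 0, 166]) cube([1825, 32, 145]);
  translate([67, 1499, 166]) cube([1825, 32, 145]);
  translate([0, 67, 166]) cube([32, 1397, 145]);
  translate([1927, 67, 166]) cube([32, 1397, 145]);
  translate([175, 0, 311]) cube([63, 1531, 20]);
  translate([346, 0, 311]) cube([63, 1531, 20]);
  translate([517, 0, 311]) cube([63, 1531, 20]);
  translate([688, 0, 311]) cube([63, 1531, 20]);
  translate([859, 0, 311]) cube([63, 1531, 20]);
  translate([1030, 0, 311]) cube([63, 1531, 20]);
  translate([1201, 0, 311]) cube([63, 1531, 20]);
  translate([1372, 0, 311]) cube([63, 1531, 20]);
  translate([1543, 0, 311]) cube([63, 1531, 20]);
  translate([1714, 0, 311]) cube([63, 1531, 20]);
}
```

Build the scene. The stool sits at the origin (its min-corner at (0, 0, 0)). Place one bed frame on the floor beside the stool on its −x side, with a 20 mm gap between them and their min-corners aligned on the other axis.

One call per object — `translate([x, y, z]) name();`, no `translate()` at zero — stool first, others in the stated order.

stool();
translate([-1979, 0, 0]) bed_frame();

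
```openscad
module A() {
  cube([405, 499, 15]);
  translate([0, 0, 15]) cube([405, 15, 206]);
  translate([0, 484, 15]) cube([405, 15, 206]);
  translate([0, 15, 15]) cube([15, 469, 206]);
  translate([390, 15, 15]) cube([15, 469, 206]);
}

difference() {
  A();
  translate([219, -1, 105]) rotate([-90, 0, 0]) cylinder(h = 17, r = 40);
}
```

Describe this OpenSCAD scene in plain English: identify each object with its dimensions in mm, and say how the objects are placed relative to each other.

A is an open-topped rectangular box: outside dimensions 405×499×221 mm, with a uniform wall and base thickness of 15 mm. The base is a full 405×499 slab on the floor; four walls sit on top of the base. The front and back walls (the −y and +y sides) span the full width; the two side walls fit between them.

The open box has a circular hole of radius 40 mm through its front wall, centred at (x = 219, z = 105).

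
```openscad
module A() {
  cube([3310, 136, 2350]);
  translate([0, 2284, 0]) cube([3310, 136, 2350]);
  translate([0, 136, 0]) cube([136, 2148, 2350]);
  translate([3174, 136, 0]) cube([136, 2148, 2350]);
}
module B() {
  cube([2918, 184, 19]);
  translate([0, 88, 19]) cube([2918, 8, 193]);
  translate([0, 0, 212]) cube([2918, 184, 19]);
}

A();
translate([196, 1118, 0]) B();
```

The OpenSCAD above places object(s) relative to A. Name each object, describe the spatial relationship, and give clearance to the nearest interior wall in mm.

Clearances: x = 60, y = 982; minimum 60 mm.

A is a house frame. B is an I-beam. The I-beam sits inside the house frame, centred. The clearance to the nearest interior wall is 60 mm.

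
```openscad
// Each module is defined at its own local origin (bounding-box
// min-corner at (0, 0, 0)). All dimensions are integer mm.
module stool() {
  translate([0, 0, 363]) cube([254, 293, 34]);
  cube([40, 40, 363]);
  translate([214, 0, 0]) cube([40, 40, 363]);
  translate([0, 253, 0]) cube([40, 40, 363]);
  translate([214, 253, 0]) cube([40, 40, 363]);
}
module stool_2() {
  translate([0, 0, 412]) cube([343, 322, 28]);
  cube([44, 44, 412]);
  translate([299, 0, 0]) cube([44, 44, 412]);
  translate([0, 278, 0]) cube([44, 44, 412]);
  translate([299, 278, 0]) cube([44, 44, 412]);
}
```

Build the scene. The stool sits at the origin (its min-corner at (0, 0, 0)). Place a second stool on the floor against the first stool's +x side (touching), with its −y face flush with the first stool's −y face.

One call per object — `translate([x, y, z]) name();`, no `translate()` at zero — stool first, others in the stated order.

stool();
translate([254, 0, 0]) stool_2();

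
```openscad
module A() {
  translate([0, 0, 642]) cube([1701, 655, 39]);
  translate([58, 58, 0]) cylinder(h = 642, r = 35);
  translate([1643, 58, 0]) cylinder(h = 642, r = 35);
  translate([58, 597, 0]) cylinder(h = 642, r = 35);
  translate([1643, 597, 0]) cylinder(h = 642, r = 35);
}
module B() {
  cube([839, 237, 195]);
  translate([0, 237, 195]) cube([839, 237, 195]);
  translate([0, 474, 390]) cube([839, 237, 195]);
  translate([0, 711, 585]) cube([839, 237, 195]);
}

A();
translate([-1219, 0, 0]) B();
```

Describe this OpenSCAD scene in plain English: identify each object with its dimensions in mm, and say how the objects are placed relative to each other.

A is a table: top 1701 mm (x) × 655 mm (y), 39 mm thick, upper face at z = 681 mm, on four round legs of 70 mm diameter, each leg's bounding box inset 23 mm from the nearest pair of top edges, running from z = 0 to the bottom of the top.

B is a run of 4 identical solid stair steps. Each tread is 839×237 mm and each step block is 195 mm high. Step 1 rests on the floor; step k is offset from step 1 by (k−1)×237 mm in y and (k−1)×195 mm in z.

The staircase is on the floor beside the table on its −x side.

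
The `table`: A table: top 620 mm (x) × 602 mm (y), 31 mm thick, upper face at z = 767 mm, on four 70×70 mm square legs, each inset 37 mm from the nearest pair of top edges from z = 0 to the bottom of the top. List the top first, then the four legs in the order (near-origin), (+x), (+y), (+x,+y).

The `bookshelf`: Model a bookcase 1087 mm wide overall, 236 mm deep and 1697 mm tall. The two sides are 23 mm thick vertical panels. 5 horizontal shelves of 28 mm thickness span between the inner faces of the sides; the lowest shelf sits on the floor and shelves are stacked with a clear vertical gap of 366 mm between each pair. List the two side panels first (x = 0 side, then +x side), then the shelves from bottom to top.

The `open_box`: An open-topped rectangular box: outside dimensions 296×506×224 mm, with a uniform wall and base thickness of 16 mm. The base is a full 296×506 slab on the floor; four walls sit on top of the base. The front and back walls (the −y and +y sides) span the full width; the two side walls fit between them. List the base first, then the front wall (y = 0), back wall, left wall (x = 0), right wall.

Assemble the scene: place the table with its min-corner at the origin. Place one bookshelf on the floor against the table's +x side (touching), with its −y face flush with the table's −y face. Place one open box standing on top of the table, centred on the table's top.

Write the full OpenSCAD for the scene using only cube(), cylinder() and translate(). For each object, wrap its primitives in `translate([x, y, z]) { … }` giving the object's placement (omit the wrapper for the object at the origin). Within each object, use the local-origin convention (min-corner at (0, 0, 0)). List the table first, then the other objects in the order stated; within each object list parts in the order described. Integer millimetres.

translate([0, 0, 736]) cube([620, 602, 31]);
translate([37, 37, 0]) cube([70, 70, 736]);
translate([513, 37, 0]) cube([70, 70, 736]);
translate([37, 495, 0]) cube([70, 70, 736]);
translate([513, 495, 0]) cube([70, 70, 736]);
translate([620, 0, 0]) {
  cube([23, 236, 1697]);
  translate([1064, 0, 0]) cube([23, 236, 1697]);
  translate([23, 0, 0]) cube([1041, 236, 28]);
  translate([23, 0, 394]) cube([1041, 236, 28]);
  translate([23, 0, 788]) cube([1041, 236, 28]);
  translate([23, 0, 1182]) cube([1041, 236, 28]);
  translate([23, 0, 1576]) cube([1041, 236, 28]);
}
translate([162, 48, 767]) {
  cube([296, 506, 16]);
  translate([0, 0, 16]) cube([296, 16, 208]);
  translate([0, 490, 16]) cube([296, 16, 208]);
  translate([0, 16, 16]) cube([16, 474, 208]);
  translate([280, 16, 16]) cube([16, 474, 208]);
}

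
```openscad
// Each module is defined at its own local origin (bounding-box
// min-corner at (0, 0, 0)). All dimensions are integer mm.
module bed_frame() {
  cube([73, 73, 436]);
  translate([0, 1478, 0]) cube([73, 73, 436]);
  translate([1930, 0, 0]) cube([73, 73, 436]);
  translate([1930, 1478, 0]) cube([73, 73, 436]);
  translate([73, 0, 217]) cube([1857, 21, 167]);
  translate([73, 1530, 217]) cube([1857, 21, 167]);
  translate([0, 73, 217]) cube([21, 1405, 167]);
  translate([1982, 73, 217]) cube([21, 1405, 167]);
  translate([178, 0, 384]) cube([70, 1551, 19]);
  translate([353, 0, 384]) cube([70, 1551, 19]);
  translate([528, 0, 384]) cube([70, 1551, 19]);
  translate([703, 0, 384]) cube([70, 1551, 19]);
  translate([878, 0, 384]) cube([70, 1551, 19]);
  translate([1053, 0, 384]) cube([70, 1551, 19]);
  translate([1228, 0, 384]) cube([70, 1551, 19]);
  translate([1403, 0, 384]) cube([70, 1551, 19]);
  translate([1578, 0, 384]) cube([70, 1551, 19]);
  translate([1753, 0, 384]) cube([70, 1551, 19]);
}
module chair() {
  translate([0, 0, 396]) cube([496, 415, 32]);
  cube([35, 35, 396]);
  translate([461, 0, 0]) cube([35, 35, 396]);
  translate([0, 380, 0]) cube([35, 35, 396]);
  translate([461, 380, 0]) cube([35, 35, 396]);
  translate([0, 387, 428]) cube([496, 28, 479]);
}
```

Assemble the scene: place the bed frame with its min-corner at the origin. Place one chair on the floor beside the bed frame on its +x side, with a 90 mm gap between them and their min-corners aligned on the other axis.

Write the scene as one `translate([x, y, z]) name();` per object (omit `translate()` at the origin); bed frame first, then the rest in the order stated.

bed_frame();
translate([2093, 0, 0]) chair();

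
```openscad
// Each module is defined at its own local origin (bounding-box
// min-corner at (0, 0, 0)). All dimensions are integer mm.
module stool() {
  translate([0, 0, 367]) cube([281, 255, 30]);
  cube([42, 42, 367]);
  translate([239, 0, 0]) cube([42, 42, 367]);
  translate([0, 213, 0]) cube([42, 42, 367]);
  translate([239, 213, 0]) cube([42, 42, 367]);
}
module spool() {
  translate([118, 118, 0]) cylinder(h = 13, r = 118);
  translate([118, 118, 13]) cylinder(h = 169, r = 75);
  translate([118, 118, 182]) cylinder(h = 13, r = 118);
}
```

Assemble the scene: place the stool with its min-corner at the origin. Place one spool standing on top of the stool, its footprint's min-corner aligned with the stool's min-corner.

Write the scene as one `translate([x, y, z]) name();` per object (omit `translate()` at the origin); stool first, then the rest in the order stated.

stool();
translate([0, 0, 397]) spool();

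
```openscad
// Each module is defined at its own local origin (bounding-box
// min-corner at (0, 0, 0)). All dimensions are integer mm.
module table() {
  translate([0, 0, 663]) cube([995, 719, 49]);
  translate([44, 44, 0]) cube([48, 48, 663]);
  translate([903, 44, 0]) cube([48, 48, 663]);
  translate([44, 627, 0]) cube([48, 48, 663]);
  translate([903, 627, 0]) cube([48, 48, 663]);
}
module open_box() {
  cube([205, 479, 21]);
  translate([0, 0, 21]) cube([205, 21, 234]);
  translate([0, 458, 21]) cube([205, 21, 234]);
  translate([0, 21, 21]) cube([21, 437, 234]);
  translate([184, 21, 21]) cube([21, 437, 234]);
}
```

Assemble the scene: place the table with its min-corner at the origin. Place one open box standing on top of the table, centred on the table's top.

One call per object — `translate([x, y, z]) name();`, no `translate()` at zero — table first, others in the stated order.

table();
translate([395, 120, 712]) open_box();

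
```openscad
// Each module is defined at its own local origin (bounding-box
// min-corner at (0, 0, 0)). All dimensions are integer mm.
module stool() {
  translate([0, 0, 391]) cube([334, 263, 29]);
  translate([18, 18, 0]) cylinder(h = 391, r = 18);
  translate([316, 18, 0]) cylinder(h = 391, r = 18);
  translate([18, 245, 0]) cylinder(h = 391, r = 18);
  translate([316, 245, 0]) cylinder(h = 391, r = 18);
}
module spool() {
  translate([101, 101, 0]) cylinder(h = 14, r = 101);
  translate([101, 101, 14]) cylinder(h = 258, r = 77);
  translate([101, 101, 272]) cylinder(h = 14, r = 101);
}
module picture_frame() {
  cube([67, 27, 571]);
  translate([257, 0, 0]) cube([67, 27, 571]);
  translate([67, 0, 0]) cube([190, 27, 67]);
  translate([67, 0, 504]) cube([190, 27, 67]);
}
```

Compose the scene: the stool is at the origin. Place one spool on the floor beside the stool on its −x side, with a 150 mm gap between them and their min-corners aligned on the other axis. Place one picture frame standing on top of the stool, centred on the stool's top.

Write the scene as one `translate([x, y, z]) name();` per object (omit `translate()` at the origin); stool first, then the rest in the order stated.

stool();
translate([-352, 0, 0]) spool();
translate([5, 118, 420]) picture_frame();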